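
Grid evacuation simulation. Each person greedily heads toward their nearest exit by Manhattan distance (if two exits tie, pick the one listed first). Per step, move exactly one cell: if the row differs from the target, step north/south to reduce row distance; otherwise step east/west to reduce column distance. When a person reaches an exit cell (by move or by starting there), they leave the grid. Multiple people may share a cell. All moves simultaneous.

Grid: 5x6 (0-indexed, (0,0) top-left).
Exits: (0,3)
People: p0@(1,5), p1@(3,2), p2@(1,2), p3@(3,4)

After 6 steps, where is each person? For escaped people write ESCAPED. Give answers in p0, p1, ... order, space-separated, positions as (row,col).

Step 1: p0:(1,5)->(0,5) | p1:(3,2)->(2,2) | p2:(1,2)->(0,2) | p3:(3,4)->(2,4)
Step 2: p0:(0,5)->(0,4) | p1:(2,2)->(1,2) | p2:(0,2)->(0,3)->EXIT | p3:(2,4)->(1,4)
Step 3: p0:(0,4)->(0,3)->EXIT | p1:(1,2)->(0,2) | p2:escaped | p3:(1,4)->(0,4)
Step 4: p0:escaped | p1:(0,2)->(0,3)->EXIT | p2:escaped | p3:(0,4)->(0,3)->EXIT

ESCAPED ESCAPED ESCAPED ESCAPED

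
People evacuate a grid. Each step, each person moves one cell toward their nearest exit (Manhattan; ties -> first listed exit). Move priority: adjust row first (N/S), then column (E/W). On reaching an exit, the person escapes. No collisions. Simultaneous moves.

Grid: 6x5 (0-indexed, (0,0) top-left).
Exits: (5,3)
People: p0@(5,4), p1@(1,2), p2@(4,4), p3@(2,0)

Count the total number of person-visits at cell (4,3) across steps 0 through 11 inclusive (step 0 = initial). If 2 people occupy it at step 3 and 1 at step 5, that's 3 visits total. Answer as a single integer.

Step 0: p0@(5,4) p1@(1,2) p2@(4,4) p3@(2,0) -> at (4,3): 0 [-], cum=0
Step 1: p0@ESC p1@(2,2) p2@(5,4) p3@(3,0) -> at (4,3): 0 [-], cum=0
Step 2: p0@ESC p1@(3,2) p2@ESC p3@(4,0) -> at (4,3): 0 [-], cum=0
Step 3: p0@ESC p1@(4,2) p2@ESC p3@(5,0) -> at (4,3): 0 [-], cum=0
Step 4: p0@ESC p1@(5,2) p2@ESC p3@(5,1) -> at (4,3): 0 [-], cum=0
Step 5: p0@ESC p1@ESC p2@ESC p3@(5,2) -> at (4,3): 0 [-], cum=0
Step 6: p0@ESC p1@ESC p2@ESC p3@ESC -> at (4,3): 0 [-], cum=0
Total visits = 0

Answer: 0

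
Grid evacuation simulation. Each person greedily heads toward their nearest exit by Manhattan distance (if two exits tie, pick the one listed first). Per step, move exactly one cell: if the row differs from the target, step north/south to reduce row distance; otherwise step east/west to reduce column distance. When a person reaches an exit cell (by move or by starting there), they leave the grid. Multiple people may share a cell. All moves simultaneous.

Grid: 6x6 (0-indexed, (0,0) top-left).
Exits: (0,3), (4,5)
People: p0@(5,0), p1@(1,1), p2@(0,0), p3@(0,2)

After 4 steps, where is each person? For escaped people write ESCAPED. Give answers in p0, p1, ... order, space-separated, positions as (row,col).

Step 1: p0:(5,0)->(4,0) | p1:(1,1)->(0,1) | p2:(0,0)->(0,1) | p3:(0,2)->(0,3)->EXIT
Step 2: p0:(4,0)->(4,1) | p1:(0,1)->(0,2) | p2:(0,1)->(0,2) | p3:escaped
Step 3: p0:(4,1)->(4,2) | p1:(0,2)->(0,3)->EXIT | p2:(0,2)->(0,3)->EXIT | p3:escaped
Step 4: p0:(4,2)->(4,3) | p1:escaped | p2:escaped | p3:escaped

(4,3) ESCAPED ESCAPED ESCAPED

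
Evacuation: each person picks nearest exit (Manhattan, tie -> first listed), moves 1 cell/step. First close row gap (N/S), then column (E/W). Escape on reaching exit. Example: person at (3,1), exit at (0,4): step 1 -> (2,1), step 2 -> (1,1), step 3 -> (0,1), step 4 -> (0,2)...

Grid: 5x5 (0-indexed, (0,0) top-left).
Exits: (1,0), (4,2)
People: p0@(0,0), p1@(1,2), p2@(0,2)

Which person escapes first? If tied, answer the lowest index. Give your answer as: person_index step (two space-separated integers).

Step 1: p0:(0,0)->(1,0)->EXIT | p1:(1,2)->(1,1) | p2:(0,2)->(1,2)
Step 2: p0:escaped | p1:(1,1)->(1,0)->EXIT | p2:(1,2)->(1,1)
Step 3: p0:escaped | p1:escaped | p2:(1,1)->(1,0)->EXIT
Exit steps: [1, 2, 3]
First to escape: p0 at step 1

Answer: 0 1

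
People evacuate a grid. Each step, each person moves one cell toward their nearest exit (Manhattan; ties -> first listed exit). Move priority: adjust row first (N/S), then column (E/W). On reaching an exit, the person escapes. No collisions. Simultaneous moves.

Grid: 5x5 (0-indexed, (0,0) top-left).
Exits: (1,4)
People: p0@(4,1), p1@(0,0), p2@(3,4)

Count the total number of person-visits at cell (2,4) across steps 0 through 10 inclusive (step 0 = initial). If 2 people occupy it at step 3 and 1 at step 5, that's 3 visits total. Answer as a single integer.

Step 0: p0@(4,1) p1@(0,0) p2@(3,4) -> at (2,4): 0 [-], cum=0
Step 1: p0@(3,1) p1@(1,0) p2@(2,4) -> at (2,4): 1 [p2], cum=1
Step 2: p0@(2,1) p1@(1,1) p2@ESC -> at (2,4): 0 [-], cum=1
Step 3: p0@(1,1) p1@(1,2) p2@ESC -> at (2,4): 0 [-], cum=1
Step 4: p0@(1,2) p1@(1,3) p2@ESC -> at (2,4): 0 [-], cum=1
Step 5: p0@(1,3) p1@ESC p2@ESC -> at (2,4): 0 [-], cum=1
Step 6: p0@ESC p1@ESC p2@ESC -> at (2,4): 0 [-], cum=1
Total visits = 1

Answer: 1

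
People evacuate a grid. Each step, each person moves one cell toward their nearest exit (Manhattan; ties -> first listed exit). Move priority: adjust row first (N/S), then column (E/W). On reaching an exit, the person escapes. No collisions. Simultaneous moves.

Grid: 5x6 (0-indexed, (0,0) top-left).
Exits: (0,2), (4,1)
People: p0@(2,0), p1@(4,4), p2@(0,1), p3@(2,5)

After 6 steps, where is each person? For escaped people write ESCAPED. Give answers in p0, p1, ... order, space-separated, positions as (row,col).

Step 1: p0:(2,0)->(3,0) | p1:(4,4)->(4,3) | p2:(0,1)->(0,2)->EXIT | p3:(2,5)->(1,5)
Step 2: p0:(3,0)->(4,0) | p1:(4,3)->(4,2) | p2:escaped | p3:(1,5)->(0,5)
Step 3: p0:(4,0)->(4,1)->EXIT | p1:(4,2)->(4,1)->EXIT | p2:escaped | p3:(0,5)->(0,4)
Step 4: p0:escaped | p1:escaped | p2:escaped | p3:(0,4)->(0,3)
Step 5: p0:escaped | p1:escaped | p2:escaped | p3:(0,3)->(0,2)->EXIT

ESCAPED ESCAPED ESCAPED ESCAPED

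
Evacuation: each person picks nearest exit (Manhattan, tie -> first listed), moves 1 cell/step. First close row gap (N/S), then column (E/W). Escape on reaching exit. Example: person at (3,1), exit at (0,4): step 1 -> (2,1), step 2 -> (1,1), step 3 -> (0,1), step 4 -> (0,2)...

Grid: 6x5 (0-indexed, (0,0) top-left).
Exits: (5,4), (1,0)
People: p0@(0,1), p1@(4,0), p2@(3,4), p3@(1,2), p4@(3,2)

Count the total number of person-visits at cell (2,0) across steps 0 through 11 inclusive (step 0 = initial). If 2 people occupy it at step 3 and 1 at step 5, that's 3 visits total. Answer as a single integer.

Answer: 1

Derivation:
Step 0: p0@(0,1) p1@(4,0) p2@(3,4) p3@(1,2) p4@(3,2) -> at (2,0): 0 [-], cum=0
Step 1: p0@(1,1) p1@(3,0) p2@(4,4) p3@(1,1) p4@(4,2) -> at (2,0): 0 [-], cum=0
Step 2: p0@ESC p1@(2,0) p2@ESC p3@ESC p4@(5,2) -> at (2,0): 1 [p1], cum=1
Step 3: p0@ESC p1@ESC p2@ESC p3@ESC p4@(5,3) -> at (2,0): 0 [-], cum=1
Step 4: p0@ESC p1@ESC p2@ESC p3@ESC p4@ESC -> at (2,0): 0 [-], cum=1
Total visits = 1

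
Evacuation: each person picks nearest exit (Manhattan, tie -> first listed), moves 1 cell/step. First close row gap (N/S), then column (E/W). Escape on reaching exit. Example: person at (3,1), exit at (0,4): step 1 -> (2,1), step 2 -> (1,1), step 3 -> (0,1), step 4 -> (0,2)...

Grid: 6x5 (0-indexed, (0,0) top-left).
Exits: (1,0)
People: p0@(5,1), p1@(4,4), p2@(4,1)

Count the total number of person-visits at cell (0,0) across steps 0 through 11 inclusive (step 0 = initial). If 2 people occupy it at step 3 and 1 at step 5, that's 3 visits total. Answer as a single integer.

Answer: 0

Derivation:
Step 0: p0@(5,1) p1@(4,4) p2@(4,1) -> at (0,0): 0 [-], cum=0
Step 1: p0@(4,1) p1@(3,4) p2@(3,1) -> at (0,0): 0 [-], cum=0
Step 2: p0@(3,1) p1@(2,4) p2@(2,1) -> at (0,0): 0 [-], cum=0
Step 3: p0@(2,1) p1@(1,4) p2@(1,1) -> at (0,0): 0 [-], cum=0
Step 4: p0@(1,1) p1@(1,3) p2@ESC -> at (0,0): 0 [-], cum=0
Step 5: p0@ESC p1@(1,2) p2@ESC -> at (0,0): 0 [-], cum=0
Step 6: p0@ESC p1@(1,1) p2@ESC -> at (0,0): 0 [-], cum=0
Step 7: p0@ESC p1@ESC p2@ESC -> at (0,0): 0 [-], cum=0
Total visits = 0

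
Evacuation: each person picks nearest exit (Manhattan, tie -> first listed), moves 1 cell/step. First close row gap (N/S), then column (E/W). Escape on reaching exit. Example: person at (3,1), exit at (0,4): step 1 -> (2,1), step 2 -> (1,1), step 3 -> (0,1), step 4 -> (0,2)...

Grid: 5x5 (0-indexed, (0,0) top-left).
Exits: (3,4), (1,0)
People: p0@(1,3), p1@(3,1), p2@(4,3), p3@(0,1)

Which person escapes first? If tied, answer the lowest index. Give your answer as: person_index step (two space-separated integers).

Step 1: p0:(1,3)->(2,3) | p1:(3,1)->(3,2) | p2:(4,3)->(3,3) | p3:(0,1)->(1,1)
Step 2: p0:(2,3)->(3,3) | p1:(3,2)->(3,3) | p2:(3,3)->(3,4)->EXIT | p3:(1,1)->(1,0)->EXIT
Step 3: p0:(3,3)->(3,4)->EXIT | p1:(3,3)->(3,4)->EXIT | p2:escaped | p3:escaped
Exit steps: [3, 3, 2, 2]
First to escape: p2 at step 2

Answer: 2 2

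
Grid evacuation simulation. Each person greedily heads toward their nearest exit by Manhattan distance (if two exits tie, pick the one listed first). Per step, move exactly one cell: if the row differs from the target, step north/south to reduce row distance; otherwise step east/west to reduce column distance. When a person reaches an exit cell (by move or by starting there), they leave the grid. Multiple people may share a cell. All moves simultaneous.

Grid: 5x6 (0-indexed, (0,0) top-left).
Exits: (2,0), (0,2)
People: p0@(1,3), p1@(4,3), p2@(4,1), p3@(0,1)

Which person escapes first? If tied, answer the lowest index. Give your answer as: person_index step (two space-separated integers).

Answer: 3 1

Derivation:
Step 1: p0:(1,3)->(0,3) | p1:(4,3)->(3,3) | p2:(4,1)->(3,1) | p3:(0,1)->(0,2)->EXIT
Step 2: p0:(0,3)->(0,2)->EXIT | p1:(3,3)->(2,3) | p2:(3,1)->(2,1) | p3:escaped
Step 3: p0:escaped | p1:(2,3)->(2,2) | p2:(2,1)->(2,0)->EXIT | p3:escaped
Step 4: p0:escaped | p1:(2,2)->(2,1) | p2:escaped | p3:escaped
Step 5: p0:escaped | p1:(2,1)->(2,0)->EXIT | p2:escaped | p3:escaped
Exit steps: [2, 5, 3, 1]
First to escape: p3 at step 1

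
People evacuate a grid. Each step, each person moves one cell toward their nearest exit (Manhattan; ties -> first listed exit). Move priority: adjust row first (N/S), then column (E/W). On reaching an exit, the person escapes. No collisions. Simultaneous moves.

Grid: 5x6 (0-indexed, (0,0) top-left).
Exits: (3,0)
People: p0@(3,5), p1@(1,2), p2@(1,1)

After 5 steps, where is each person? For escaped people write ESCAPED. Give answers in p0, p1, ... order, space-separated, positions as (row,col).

Step 1: p0:(3,5)->(3,4) | p1:(1,2)->(2,2) | p2:(1,1)->(2,1)
Step 2: p0:(3,4)->(3,3) | p1:(2,2)->(3,2) | p2:(2,1)->(3,1)
Step 3: p0:(3,3)->(3,2) | p1:(3,2)->(3,1) | p2:(3,1)->(3,0)->EXIT
Step 4: p0:(3,2)->(3,1) | p1:(3,1)->(3,0)->EXIT | p2:escaped
Step 5: p0:(3,1)->(3,0)->EXIT | p1:escaped | p2:escaped

ESCAPED ESCAPED ESCAPED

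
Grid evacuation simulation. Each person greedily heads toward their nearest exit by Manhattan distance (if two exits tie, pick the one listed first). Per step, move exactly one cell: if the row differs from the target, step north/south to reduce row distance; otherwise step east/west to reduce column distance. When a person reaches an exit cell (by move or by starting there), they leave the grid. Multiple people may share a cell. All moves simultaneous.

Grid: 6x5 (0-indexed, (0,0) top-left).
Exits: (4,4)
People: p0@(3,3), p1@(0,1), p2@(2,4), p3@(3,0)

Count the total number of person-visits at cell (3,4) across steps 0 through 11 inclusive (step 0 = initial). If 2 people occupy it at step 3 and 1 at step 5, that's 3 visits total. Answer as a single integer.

Step 0: p0@(3,3) p1@(0,1) p2@(2,4) p3@(3,0) -> at (3,4): 0 [-], cum=0
Step 1: p0@(4,3) p1@(1,1) p2@(3,4) p3@(4,0) -> at (3,4): 1 [p2], cum=1
Step 2: p0@ESC p1@(2,1) p2@ESC p3@(4,1) -> at (3,4): 0 [-], cum=1
Step 3: p0@ESC p1@(3,1) p2@ESC p3@(4,2) -> at (3,4): 0 [-], cum=1
Step 4: p0@ESC p1@(4,1) p2@ESC p3@(4,3) -> at (3,4): 0 [-], cum=1
Step 5: p0@ESC p1@(4,2) p2@ESC p3@ESC -> at (3,4): 0 [-], cum=1
Step 6: p0@ESC p1@(4,3) p2@ESC p3@ESC -> at (3,4): 0 [-], cum=1
Step 7: p0@ESC p1@ESC p2@ESC p3@ESC -> at (3,4): 0 [-], cum=1
Total visits = 1

Answer: 1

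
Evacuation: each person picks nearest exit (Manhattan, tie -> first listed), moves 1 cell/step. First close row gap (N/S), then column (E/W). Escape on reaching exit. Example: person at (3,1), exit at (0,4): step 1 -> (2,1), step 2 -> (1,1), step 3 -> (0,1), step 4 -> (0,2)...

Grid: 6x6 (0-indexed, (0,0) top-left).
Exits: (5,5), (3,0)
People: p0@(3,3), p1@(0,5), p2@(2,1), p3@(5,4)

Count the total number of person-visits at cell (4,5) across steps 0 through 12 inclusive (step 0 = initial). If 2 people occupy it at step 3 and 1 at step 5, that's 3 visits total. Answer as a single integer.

Step 0: p0@(3,3) p1@(0,5) p2@(2,1) p3@(5,4) -> at (4,5): 0 [-], cum=0
Step 1: p0@(3,2) p1@(1,5) p2@(3,1) p3@ESC -> at (4,5): 0 [-], cum=0
Step 2: p0@(3,1) p1@(2,5) p2@ESC p3@ESC -> at (4,5): 0 [-], cum=0
Step 3: p0@ESC p1@(3,5) p2@ESC p3@ESC -> at (4,5): 0 [-], cum=0
Step 4: p0@ESC p1@(4,5) p2@ESC p3@ESC -> at (4,5): 1 [p1], cum=1
Step 5: p0@ESC p1@ESC p2@ESC p3@ESC -> at (4,5): 0 [-], cum=1
Total visits = 1

Answer: 1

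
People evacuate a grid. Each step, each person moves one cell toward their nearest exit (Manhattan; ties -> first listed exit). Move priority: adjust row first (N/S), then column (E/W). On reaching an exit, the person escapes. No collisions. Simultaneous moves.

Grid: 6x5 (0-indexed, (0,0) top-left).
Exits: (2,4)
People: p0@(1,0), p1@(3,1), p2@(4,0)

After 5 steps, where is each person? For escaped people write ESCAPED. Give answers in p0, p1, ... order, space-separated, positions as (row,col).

Step 1: p0:(1,0)->(2,0) | p1:(3,1)->(2,1) | p2:(4,0)->(3,0)
Step 2: p0:(2,0)->(2,1) | p1:(2,1)->(2,2) | p2:(3,0)->(2,0)
Step 3: p0:(2,1)->(2,2) | p1:(2,2)->(2,3) | p2:(2,0)->(2,1)
Step 4: p0:(2,2)->(2,3) | p1:(2,3)->(2,4)->EXIT | p2:(2,1)->(2,2)
Step 5: p0:(2,3)->(2,4)->EXIT | p1:escaped | p2:(2,2)->(2,3)

ESCAPED ESCAPED (2,3)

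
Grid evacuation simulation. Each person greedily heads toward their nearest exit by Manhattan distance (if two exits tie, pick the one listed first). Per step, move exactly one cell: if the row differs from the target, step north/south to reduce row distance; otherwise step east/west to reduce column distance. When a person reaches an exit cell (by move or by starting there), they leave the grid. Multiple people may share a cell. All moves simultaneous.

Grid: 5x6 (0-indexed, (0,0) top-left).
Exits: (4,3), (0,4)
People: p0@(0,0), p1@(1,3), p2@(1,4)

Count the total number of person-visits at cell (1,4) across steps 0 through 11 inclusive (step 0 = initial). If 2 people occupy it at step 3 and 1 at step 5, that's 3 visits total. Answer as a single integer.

Answer: 1

Derivation:
Step 0: p0@(0,0) p1@(1,3) p2@(1,4) -> at (1,4): 1 [p2], cum=1
Step 1: p0@(0,1) p1@(0,3) p2@ESC -> at (1,4): 0 [-], cum=1
Step 2: p0@(0,2) p1@ESC p2@ESC -> at (1,4): 0 [-], cum=1
Step 3: p0@(0,3) p1@ESC p2@ESC -> at (1,4): 0 [-], cum=1
Step 4: p0@ESC p1@ESC p2@ESC -> at (1,4): 0 [-], cum=1
Total visits = 1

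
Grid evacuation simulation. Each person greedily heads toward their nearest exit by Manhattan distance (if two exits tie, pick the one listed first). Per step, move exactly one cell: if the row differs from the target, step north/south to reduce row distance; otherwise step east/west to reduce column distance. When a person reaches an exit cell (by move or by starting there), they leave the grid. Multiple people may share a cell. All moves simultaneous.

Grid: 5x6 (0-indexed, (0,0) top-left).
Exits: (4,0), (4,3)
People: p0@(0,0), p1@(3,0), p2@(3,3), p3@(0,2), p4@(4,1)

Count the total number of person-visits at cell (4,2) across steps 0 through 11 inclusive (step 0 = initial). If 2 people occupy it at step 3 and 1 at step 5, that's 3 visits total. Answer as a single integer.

Answer: 1

Derivation:
Step 0: p0@(0,0) p1@(3,0) p2@(3,3) p3@(0,2) p4@(4,1) -> at (4,2): 0 [-], cum=0
Step 1: p0@(1,0) p1@ESC p2@ESC p3@(1,2) p4@ESC -> at (4,2): 0 [-], cum=0
Step 2: p0@(2,0) p1@ESC p2@ESC p3@(2,2) p4@ESC -> at (4,2): 0 [-], cum=0
Step 3: p0@(3,0) p1@ESC p2@ESC p3@(3,2) p4@ESC -> at (4,2): 0 [-], cum=0
Step 4: p0@ESC p1@ESC p2@ESC p3@(4,2) p4@ESC -> at (4,2): 1 [p3], cum=1
Step 5: p0@ESC p1@ESC p2@ESC p3@ESC p4@ESC -> at (4,2): 0 [-], cum=1
Total visits = 1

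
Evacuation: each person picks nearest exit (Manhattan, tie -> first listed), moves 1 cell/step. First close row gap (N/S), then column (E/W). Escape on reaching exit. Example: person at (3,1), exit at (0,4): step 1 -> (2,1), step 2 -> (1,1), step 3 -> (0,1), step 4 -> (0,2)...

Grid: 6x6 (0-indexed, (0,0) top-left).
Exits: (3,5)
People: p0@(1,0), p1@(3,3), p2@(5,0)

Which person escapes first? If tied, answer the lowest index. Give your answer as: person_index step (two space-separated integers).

Answer: 1 2

Derivation:
Step 1: p0:(1,0)->(2,0) | p1:(3,3)->(3,4) | p2:(5,0)->(4,0)
Step 2: p0:(2,0)->(3,0) | p1:(3,4)->(3,5)->EXIT | p2:(4,0)->(3,0)
Step 3: p0:(3,0)->(3,1) | p1:escaped | p2:(3,0)->(3,1)
Step 4: p0:(3,1)->(3,2) | p1:escaped | p2:(3,1)->(3,2)
Step 5: p0:(3,2)->(3,3) | p1:escaped | p2:(3,2)->(3,3)
Step 6: p0:(3,3)->(3,4) | p1:escaped | p2:(3,3)->(3,4)
Step 7: p0:(3,4)->(3,5)->EXIT | p1:escaped | p2:(3,4)->(3,5)->EXIT
Exit steps: [7, 2, 7]
First to escape: p1 at step 2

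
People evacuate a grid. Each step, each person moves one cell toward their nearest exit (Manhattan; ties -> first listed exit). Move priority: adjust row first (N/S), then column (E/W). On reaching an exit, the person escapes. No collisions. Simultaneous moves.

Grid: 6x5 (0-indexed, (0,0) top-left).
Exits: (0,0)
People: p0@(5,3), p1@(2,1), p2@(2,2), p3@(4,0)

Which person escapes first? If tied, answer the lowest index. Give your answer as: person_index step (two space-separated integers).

Step 1: p0:(5,3)->(4,3) | p1:(2,1)->(1,1) | p2:(2,2)->(1,2) | p3:(4,0)->(3,0)
Step 2: p0:(4,3)->(3,3) | p1:(1,1)->(0,1) | p2:(1,2)->(0,2) | p3:(3,0)->(2,0)
Step 3: p0:(3,3)->(2,3) | p1:(0,1)->(0,0)->EXIT | p2:(0,2)->(0,1) | p3:(2,0)->(1,0)
Step 4: p0:(2,3)->(1,3) | p1:escaped | p2:(0,1)->(0,0)->EXIT | p3:(1,0)->(0,0)->EXIT
Step 5: p0:(1,3)->(0,3) | p1:escaped | p2:escaped | p3:escaped
Step 6: p0:(0,3)->(0,2) | p1:escaped | p2:escaped | p3:escaped
Step 7: p0:(0,2)->(0,1) | p1:escaped | p2:escaped | p3:escaped
Step 8: p0:(0,1)->(0,0)->EXIT | p1:escaped | p2:escaped | p3:escaped
Exit steps: [8, 3, 4, 4]
First to escape: p1 at step 3

Answer: 1 3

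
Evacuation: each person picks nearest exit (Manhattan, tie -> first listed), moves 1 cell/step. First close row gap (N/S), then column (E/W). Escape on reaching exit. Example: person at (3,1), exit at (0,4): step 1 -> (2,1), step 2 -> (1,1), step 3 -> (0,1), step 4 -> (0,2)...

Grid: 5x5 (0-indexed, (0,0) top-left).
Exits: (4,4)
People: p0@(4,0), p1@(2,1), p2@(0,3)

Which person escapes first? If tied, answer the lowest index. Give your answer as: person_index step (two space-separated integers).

Answer: 0 4

Derivation:
Step 1: p0:(4,0)->(4,1) | p1:(2,1)->(3,1) | p2:(0,3)->(1,3)
Step 2: p0:(4,1)->(4,2) | p1:(3,1)->(4,1) | p2:(1,3)->(2,3)
Step 3: p0:(4,2)->(4,3) | p1:(4,1)->(4,2) | p2:(2,3)->(3,3)
Step 4: p0:(4,3)->(4,4)->EXIT | p1:(4,2)->(4,3) | p2:(3,3)->(4,3)
Step 5: p0:escaped | p1:(4,3)->(4,4)->EXIT | p2:(4,3)->(4,4)->EXIT
Exit steps: [4, 5, 5]
First to escape: p0 at step 4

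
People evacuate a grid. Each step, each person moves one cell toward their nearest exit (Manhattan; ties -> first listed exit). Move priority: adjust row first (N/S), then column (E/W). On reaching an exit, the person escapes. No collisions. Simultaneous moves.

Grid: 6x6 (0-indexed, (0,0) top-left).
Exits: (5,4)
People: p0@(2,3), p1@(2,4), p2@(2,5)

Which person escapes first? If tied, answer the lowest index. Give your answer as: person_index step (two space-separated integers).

Answer: 1 3

Derivation:
Step 1: p0:(2,3)->(3,3) | p1:(2,4)->(3,4) | p2:(2,5)->(3,5)
Step 2: p0:(3,3)->(4,3) | p1:(3,4)->(4,4) | p2:(3,5)->(4,5)
Step 3: p0:(4,3)->(5,3) | p1:(4,4)->(5,4)->EXIT | p2:(4,5)->(5,5)
Step 4: p0:(5,3)->(5,4)->EXIT | p1:escaped | p2:(5,5)->(5,4)->EXIT
Exit steps: [4, 3, 4]
First to escape: p1 at step 3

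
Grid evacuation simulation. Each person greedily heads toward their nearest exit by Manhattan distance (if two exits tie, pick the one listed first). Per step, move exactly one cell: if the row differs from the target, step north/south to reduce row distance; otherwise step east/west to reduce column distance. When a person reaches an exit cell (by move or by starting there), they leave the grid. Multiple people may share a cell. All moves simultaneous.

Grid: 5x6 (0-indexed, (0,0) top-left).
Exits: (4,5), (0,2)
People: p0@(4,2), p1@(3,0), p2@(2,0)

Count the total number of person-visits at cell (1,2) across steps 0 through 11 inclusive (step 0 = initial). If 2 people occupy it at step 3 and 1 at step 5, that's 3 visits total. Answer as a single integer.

Step 0: p0@(4,2) p1@(3,0) p2@(2,0) -> at (1,2): 0 [-], cum=0
Step 1: p0@(4,3) p1@(2,0) p2@(1,0) -> at (1,2): 0 [-], cum=0
Step 2: p0@(4,4) p1@(1,0) p2@(0,0) -> at (1,2): 0 [-], cum=0
Step 3: p0@ESC p1@(0,0) p2@(0,1) -> at (1,2): 0 [-], cum=0
Step 4: p0@ESC p1@(0,1) p2@ESC -> at (1,2): 0 [-], cum=0
Step 5: p0@ESC p1@ESC p2@ESC -> at (1,2): 0 [-], cum=0
Total visits = 0

Answer: 0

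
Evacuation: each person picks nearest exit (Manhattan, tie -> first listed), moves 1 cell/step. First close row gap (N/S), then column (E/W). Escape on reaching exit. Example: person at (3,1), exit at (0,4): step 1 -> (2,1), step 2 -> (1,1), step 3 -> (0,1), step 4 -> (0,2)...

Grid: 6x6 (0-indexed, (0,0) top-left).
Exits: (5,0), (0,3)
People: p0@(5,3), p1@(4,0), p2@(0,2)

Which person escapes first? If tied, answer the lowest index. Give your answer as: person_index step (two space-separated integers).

Step 1: p0:(5,3)->(5,2) | p1:(4,0)->(5,0)->EXIT | p2:(0,2)->(0,3)->EXIT
Step 2: p0:(5,2)->(5,1) | p1:escaped | p2:escaped
Step 3: p0:(5,1)->(5,0)->EXIT | p1:escaped | p2:escaped
Exit steps: [3, 1, 1]
First to escape: p1 at step 1

Answer: 1 1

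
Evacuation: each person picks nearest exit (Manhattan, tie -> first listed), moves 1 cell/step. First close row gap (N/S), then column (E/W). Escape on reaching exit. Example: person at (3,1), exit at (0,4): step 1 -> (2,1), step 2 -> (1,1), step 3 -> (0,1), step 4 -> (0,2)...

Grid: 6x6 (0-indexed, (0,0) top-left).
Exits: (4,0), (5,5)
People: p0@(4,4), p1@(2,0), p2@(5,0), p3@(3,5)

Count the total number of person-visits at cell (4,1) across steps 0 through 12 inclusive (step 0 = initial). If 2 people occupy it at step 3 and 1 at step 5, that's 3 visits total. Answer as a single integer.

Answer: 0

Derivation:
Step 0: p0@(4,4) p1@(2,0) p2@(5,0) p3@(3,5) -> at (4,1): 0 [-], cum=0
Step 1: p0@(5,4) p1@(3,0) p2@ESC p3@(4,5) -> at (4,1): 0 [-], cum=0
Step 2: p0@ESC p1@ESC p2@ESC p3@ESC -> at (4,1): 0 [-], cum=0
Total visits = 0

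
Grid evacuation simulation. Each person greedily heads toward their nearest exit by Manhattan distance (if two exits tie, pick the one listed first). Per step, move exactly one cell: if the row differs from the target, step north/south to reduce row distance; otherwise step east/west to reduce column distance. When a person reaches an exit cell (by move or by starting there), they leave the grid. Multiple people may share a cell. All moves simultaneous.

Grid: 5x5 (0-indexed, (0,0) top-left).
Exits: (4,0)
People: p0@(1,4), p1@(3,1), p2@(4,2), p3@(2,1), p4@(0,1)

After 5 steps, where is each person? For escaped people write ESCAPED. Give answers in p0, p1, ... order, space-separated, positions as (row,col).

Step 1: p0:(1,4)->(2,4) | p1:(3,1)->(4,1) | p2:(4,2)->(4,1) | p3:(2,1)->(3,1) | p4:(0,1)->(1,1)
Step 2: p0:(2,4)->(3,4) | p1:(4,1)->(4,0)->EXIT | p2:(4,1)->(4,0)->EXIT | p3:(3,1)->(4,1) | p4:(1,1)->(2,1)
Step 3: p0:(3,4)->(4,4) | p1:escaped | p2:escaped | p3:(4,1)->(4,0)->EXIT | p4:(2,1)->(3,1)
Step 4: p0:(4,4)->(4,3) | p1:escaped | p2:escaped | p3:escaped | p4:(3,1)->(4,1)
Step 5: p0:(4,3)->(4,2) | p1:escaped | p2:escaped | p3:escaped | p4:(4,1)->(4,0)->EXIT

(4,2) ESCAPED ESCAPED ESCAPED ESCAPED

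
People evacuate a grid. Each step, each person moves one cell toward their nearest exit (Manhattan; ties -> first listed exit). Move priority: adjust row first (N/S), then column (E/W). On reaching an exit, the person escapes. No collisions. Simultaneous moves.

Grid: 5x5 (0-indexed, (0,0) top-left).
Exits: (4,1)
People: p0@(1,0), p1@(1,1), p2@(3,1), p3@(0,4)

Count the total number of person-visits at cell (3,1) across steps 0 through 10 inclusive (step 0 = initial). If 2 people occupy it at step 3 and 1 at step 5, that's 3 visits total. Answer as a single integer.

Answer: 2

Derivation:
Step 0: p0@(1,0) p1@(1,1) p2@(3,1) p3@(0,4) -> at (3,1): 1 [p2], cum=1
Step 1: p0@(2,0) p1@(2,1) p2@ESC p3@(1,4) -> at (3,1): 0 [-], cum=1
Step 2: p0@(3,0) p1@(3,1) p2@ESC p3@(2,4) -> at (3,1): 1 [p1], cum=2
Step 3: p0@(4,0) p1@ESC p2@ESC p3@(3,4) -> at (3,1): 0 [-], cum=2
Step 4: p0@ESC p1@ESC p2@ESC p3@(4,4) -> at (3,1): 0 [-], cum=2
Step 5: p0@ESC p1@ESC p2@ESC p3@(4,3) -> at (3,1): 0 [-], cum=2
Step 6: p0@ESC p1@ESC p2@ESC p3@(4,2) -> at (3,1): 0 [-], cum=2
Step 7: p0@ESC p1@ESC p2@ESC p3@ESC -> at (3,1): 0 [-], cum=2
Total visits = 2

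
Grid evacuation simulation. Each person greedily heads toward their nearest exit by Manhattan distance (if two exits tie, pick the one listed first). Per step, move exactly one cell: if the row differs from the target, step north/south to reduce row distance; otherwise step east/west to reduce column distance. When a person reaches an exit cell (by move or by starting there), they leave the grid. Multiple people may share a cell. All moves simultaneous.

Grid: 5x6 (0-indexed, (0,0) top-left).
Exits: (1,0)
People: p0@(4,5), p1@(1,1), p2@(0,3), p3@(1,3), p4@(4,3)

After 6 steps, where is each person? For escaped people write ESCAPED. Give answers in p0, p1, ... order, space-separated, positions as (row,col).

Step 1: p0:(4,5)->(3,5) | p1:(1,1)->(1,0)->EXIT | p2:(0,3)->(1,3) | p3:(1,3)->(1,2) | p4:(4,3)->(3,3)
Step 2: p0:(3,5)->(2,5) | p1:escaped | p2:(1,3)->(1,2) | p3:(1,2)->(1,1) | p4:(3,3)->(2,3)
Step 3: p0:(2,5)->(1,5) | p1:escaped | p2:(1,2)->(1,1) | p3:(1,1)->(1,0)->EXIT | p4:(2,3)->(1,3)
Step 4: p0:(1,5)->(1,4) | p1:escaped | p2:(1,1)->(1,0)->EXIT | p3:escaped | p4:(1,3)->(1,2)
Step 5: p0:(1,4)->(1,3) | p1:escaped | p2:escaped | p3:escaped | p4:(1,2)->(1,1)
Step 6: p0:(1,3)->(1,2) | p1:escaped | p2:escaped | p3:escaped | p4:(1,1)->(1,0)->EXIT

(1,2) ESCAPED ESCAPED ESCAPED ESCAPED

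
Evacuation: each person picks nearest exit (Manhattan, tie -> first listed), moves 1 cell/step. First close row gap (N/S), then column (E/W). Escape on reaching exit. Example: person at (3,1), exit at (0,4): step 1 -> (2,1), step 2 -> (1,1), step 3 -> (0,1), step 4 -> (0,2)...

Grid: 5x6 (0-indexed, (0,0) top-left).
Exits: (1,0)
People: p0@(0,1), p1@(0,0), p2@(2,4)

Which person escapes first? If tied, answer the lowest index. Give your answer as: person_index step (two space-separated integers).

Step 1: p0:(0,1)->(1,1) | p1:(0,0)->(1,0)->EXIT | p2:(2,4)->(1,4)
Step 2: p0:(1,1)->(1,0)->EXIT | p1:escaped | p2:(1,4)->(1,3)
Step 3: p0:escaped | p1:escaped | p2:(1,3)->(1,2)
Step 4: p0:escaped | p1:escaped | p2:(1,2)->(1,1)
Step 5: p0:escaped | p1:escaped | p2:(1,1)->(1,0)->EXIT
Exit steps: [2, 1, 5]
First to escape: p1 at step 1

Answer: 1 1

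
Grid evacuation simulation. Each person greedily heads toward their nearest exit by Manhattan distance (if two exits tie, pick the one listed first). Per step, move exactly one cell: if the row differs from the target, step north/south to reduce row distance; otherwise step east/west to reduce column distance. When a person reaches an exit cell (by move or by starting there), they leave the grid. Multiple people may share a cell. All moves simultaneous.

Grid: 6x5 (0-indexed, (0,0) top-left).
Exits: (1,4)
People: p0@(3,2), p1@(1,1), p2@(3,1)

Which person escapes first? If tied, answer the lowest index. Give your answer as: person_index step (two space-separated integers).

Answer: 1 3

Derivation:
Step 1: p0:(3,2)->(2,2) | p1:(1,1)->(1,2) | p2:(3,1)->(2,1)
Step 2: p0:(2,2)->(1,2) | p1:(1,2)->(1,3) | p2:(2,1)->(1,1)
Step 3: p0:(1,2)->(1,3) | p1:(1,3)->(1,4)->EXIT | p2:(1,1)->(1,2)
Step 4: p0:(1,3)->(1,4)->EXIT | p1:escaped | p2:(1,2)->(1,3)
Step 5: p0:escaped | p1:escaped | p2:(1,3)->(1,4)->EXIT
Exit steps: [4, 3, 5]
First to escape: p1 at step 3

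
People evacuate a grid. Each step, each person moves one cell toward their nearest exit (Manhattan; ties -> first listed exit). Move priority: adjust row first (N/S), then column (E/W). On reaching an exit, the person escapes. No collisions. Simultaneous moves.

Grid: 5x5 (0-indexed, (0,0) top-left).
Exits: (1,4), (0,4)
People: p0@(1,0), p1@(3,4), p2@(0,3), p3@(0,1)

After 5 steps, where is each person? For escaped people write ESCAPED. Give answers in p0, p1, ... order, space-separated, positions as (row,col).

Step 1: p0:(1,0)->(1,1) | p1:(3,4)->(2,4) | p2:(0,3)->(0,4)->EXIT | p3:(0,1)->(0,2)
Step 2: p0:(1,1)->(1,2) | p1:(2,4)->(1,4)->EXIT | p2:escaped | p3:(0,2)->(0,3)
Step 3: p0:(1,2)->(1,3) | p1:escaped | p2:escaped | p3:(0,3)->(0,4)->EXIT
Step 4: p0:(1,3)->(1,4)->EXIT | p1:escaped | p2:escaped | p3:escaped

ESCAPED ESCAPED ESCAPED ESCAPED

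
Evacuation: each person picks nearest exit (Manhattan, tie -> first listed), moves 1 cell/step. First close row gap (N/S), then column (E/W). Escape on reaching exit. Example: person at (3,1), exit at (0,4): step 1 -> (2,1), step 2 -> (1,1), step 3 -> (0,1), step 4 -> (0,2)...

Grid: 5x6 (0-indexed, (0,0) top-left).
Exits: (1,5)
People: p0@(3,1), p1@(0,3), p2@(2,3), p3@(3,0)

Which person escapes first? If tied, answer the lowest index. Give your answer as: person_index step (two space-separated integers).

Answer: 1 3

Derivation:
Step 1: p0:(3,1)->(2,1) | p1:(0,3)->(1,3) | p2:(2,3)->(1,3) | p3:(3,0)->(2,0)
Step 2: p0:(2,1)->(1,1) | p1:(1,3)->(1,4) | p2:(1,3)->(1,4) | p3:(2,0)->(1,0)
Step 3: p0:(1,1)->(1,2) | p1:(1,4)->(1,5)->EXIT | p2:(1,4)->(1,5)->EXIT | p3:(1,0)->(1,1)
Step 4: p0:(1,2)->(1,3) | p1:escaped | p2:escaped | p3:(1,1)->(1,2)
Step 5: p0:(1,3)->(1,4) | p1:escaped | p2:escaped | p3:(1,2)->(1,3)
Step 6: p0:(1,4)->(1,5)->EXIT | p1:escaped | p2:escaped | p3:(1,3)->(1,4)
Step 7: p0:escaped | p1:escaped | p2:escaped | p3:(1,4)->(1,5)->EXIT
Exit steps: [6, 3, 3, 7]
First to escape: p1 at step 3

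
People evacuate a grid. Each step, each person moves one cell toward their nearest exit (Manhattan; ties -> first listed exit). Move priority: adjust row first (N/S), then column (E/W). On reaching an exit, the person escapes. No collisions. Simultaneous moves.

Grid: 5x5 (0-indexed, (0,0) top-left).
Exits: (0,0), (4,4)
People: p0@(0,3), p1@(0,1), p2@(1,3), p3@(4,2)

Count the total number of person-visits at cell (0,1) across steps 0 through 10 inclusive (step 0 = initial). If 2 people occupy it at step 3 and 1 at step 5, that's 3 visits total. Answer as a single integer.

Answer: 3

Derivation:
Step 0: p0@(0,3) p1@(0,1) p2@(1,3) p3@(4,2) -> at (0,1): 1 [p1], cum=1
Step 1: p0@(0,2) p1@ESC p2@(0,3) p3@(4,3) -> at (0,1): 0 [-], cum=1
Step 2: p0@(0,1) p1@ESC p2@(0,2) p3@ESC -> at (0,1): 1 [p0], cum=2
Step 3: p0@ESC p1@ESC p2@(0,1) p3@ESC -> at (0,1): 1 [p2], cum=3
Step 4: p0@ESC p1@ESC p2@ESC p3@ESC -> at (0,1): 0 [-], cum=3
Total visits = 3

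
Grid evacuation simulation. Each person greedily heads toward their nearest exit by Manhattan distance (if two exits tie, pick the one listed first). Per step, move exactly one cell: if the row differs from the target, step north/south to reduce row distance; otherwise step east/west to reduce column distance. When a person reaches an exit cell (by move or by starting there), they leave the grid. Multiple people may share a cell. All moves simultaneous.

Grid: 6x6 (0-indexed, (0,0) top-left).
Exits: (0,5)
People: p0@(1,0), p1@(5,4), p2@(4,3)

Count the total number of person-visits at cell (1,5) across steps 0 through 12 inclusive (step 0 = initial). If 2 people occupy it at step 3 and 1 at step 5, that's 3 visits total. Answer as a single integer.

Step 0: p0@(1,0) p1@(5,4) p2@(4,3) -> at (1,5): 0 [-], cum=0
Step 1: p0@(0,0) p1@(4,4) p2@(3,3) -> at (1,5): 0 [-], cum=0
Step 2: p0@(0,1) p1@(3,4) p2@(2,3) -> at (1,5): 0 [-], cum=0
Step 3: p0@(0,2) p1@(2,4) p2@(1,3) -> at (1,5): 0 [-], cum=0
Step 4: p0@(0,3) p1@(1,4) p2@(0,3) -> at (1,5): 0 [-], cum=0
Step 5: p0@(0,4) p1@(0,4) p2@(0,4) -> at (1,5): 0 [-], cum=0
Step 6: p0@ESC p1@ESC p2@ESC -> at (1,5): 0 [-], cum=0
Total visits = 0

Answer: 0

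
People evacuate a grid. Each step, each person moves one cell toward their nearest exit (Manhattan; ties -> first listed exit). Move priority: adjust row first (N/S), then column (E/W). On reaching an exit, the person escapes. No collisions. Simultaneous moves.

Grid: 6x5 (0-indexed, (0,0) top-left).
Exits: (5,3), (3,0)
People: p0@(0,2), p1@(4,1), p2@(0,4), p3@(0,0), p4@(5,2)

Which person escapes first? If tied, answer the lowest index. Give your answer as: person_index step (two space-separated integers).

Answer: 4 1

Derivation:
Step 1: p0:(0,2)->(1,2) | p1:(4,1)->(3,1) | p2:(0,4)->(1,4) | p3:(0,0)->(1,0) | p4:(5,2)->(5,3)->EXIT
Step 2: p0:(1,2)->(2,2) | p1:(3,1)->(3,0)->EXIT | p2:(1,4)->(2,4) | p3:(1,0)->(2,0) | p4:escaped
Step 3: p0:(2,2)->(3,2) | p1:escaped | p2:(2,4)->(3,4) | p3:(2,0)->(3,0)->EXIT | p4:escaped
Step 4: p0:(3,2)->(3,1) | p1:escaped | p2:(3,4)->(4,4) | p3:escaped | p4:escaped
Step 5: p0:(3,1)->(3,0)->EXIT | p1:escaped | p2:(4,4)->(5,4) | p3:escaped | p4:escaped
Step 6: p0:escaped | p1:escaped | p2:(5,4)->(5,3)->EXIT | p3:escaped | p4:escaped
Exit steps: [5, 2, 6, 3, 1]
First to escape: p4 at step 1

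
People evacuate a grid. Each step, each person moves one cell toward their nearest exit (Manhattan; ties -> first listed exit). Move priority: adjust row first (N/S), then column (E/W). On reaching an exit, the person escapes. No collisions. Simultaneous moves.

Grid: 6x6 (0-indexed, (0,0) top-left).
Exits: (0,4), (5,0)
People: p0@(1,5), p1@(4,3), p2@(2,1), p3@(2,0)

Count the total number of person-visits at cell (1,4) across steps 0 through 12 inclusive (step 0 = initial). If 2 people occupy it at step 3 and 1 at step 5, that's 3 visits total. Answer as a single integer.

Step 0: p0@(1,5) p1@(4,3) p2@(2,1) p3@(2,0) -> at (1,4): 0 [-], cum=0
Step 1: p0@(0,5) p1@(5,3) p2@(3,1) p3@(3,0) -> at (1,4): 0 [-], cum=0
Step 2: p0@ESC p1@(5,2) p2@(4,1) p3@(4,0) -> at (1,4): 0 [-], cum=0
Step 3: p0@ESC p1@(5,1) p2@(5,1) p3@ESC -> at (1,4): 0 [-], cum=0
Step 4: p0@ESC p1@ESC p2@ESC p3@ESC -> at (1,4): 0 [-], cum=0
Total visits = 0

Answer: 0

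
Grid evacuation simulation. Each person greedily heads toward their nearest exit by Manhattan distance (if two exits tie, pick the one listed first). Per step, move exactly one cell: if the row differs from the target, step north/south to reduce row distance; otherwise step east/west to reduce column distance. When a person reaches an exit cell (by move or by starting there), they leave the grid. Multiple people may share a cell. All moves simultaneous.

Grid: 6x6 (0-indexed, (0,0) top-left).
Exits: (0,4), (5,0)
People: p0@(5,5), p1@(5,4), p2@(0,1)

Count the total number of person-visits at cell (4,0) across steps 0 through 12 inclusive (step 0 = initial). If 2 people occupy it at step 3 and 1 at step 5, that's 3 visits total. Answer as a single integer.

Answer: 0

Derivation:
Step 0: p0@(5,5) p1@(5,4) p2@(0,1) -> at (4,0): 0 [-], cum=0
Step 1: p0@(5,4) p1@(5,3) p2@(0,2) -> at (4,0): 0 [-], cum=0
Step 2: p0@(5,3) p1@(5,2) p2@(0,3) -> at (4,0): 0 [-], cum=0
Step 3: p0@(5,2) p1@(5,1) p2@ESC -> at (4,0): 0 [-], cum=0
Step 4: p0@(5,1) p1@ESC p2@ESC -> at (4,0): 0 [-], cum=0
Step 5: p0@ESC p1@ESC p2@ESC -> at (4,0): 0 [-], cum=0
Total visits = 0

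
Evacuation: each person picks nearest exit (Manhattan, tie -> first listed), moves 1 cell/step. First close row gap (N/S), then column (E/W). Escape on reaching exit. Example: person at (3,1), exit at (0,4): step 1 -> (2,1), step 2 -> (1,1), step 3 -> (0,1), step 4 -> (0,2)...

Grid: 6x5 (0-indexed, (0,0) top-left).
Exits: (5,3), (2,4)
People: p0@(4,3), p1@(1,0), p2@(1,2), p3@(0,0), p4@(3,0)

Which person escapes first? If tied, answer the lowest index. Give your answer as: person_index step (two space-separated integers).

Answer: 0 1

Derivation:
Step 1: p0:(4,3)->(5,3)->EXIT | p1:(1,0)->(2,0) | p2:(1,2)->(2,2) | p3:(0,0)->(1,0) | p4:(3,0)->(4,0)
Step 2: p0:escaped | p1:(2,0)->(2,1) | p2:(2,2)->(2,3) | p3:(1,0)->(2,0) | p4:(4,0)->(5,0)
Step 3: p0:escaped | p1:(2,1)->(2,2) | p2:(2,3)->(2,4)->EXIT | p3:(2,0)->(2,1) | p4:(5,0)->(5,1)
Step 4: p0:escaped | p1:(2,2)->(2,3) | p2:escaped | p3:(2,1)->(2,2) | p4:(5,1)->(5,2)
Step 5: p0:escaped | p1:(2,3)->(2,4)->EXIT | p2:escaped | p3:(2,2)->(2,3) | p4:(5,2)->(5,3)->EXIT
Step 6: p0:escaped | p1:escaped | p2:escaped | p3:(2,3)->(2,4)->EXIT | p4:escaped
Exit steps: [1, 5, 3, 6, 5]
First to escape: p0 at step 1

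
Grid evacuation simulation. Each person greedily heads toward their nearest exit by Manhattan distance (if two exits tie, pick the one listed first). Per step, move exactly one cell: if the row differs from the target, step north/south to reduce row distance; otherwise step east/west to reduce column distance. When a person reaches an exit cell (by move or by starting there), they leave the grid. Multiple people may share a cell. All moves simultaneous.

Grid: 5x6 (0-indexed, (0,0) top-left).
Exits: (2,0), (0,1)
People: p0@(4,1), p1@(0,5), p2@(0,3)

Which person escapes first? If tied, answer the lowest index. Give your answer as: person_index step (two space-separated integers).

Answer: 2 2

Derivation:
Step 1: p0:(4,1)->(3,1) | p1:(0,5)->(0,4) | p2:(0,3)->(0,2)
Step 2: p0:(3,1)->(2,1) | p1:(0,4)->(0,3) | p2:(0,2)->(0,1)->EXIT
Step 3: p0:(2,1)->(2,0)->EXIT | p1:(0,3)->(0,2) | p2:escaped
Step 4: p0:escaped | p1:(0,2)->(0,1)->EXIT | p2:escaped
Exit steps: [3, 4, 2]
First to escape: p2 at step 2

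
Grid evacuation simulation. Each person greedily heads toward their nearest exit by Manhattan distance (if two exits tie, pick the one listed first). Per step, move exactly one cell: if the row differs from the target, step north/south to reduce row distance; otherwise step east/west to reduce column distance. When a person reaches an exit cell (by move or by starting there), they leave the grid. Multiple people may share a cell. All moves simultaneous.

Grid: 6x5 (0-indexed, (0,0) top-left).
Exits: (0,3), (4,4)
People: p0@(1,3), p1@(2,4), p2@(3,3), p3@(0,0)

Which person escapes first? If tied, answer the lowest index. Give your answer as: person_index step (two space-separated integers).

Answer: 0 1

Derivation:
Step 1: p0:(1,3)->(0,3)->EXIT | p1:(2,4)->(3,4) | p2:(3,3)->(4,3) | p3:(0,0)->(0,1)
Step 2: p0:escaped | p1:(3,4)->(4,4)->EXIT | p2:(4,3)->(4,4)->EXIT | p3:(0,1)->(0,2)
Step 3: p0:escaped | p1:escaped | p2:escaped | p3:(0,2)->(0,3)->EXIT
Exit steps: [1, 2, 2, 3]
First to escape: p0 at step 1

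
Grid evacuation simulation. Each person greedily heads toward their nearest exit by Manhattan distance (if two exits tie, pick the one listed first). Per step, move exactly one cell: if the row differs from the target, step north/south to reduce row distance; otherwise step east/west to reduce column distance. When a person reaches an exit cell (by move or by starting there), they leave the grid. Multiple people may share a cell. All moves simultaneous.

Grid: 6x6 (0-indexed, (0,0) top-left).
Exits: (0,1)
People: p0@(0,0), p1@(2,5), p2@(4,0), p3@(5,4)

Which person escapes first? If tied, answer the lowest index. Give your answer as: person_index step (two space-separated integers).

Answer: 0 1

Derivation:
Step 1: p0:(0,0)->(0,1)->EXIT | p1:(2,5)->(1,5) | p2:(4,0)->(3,0) | p3:(5,4)->(4,4)
Step 2: p0:escaped | p1:(1,5)->(0,5) | p2:(3,0)->(2,0) | p3:(4,4)->(3,4)
Step 3: p0:escaped | p1:(0,5)->(0,4) | p2:(2,0)->(1,0) | p3:(3,4)->(2,4)
Step 4: p0:escaped | p1:(0,4)->(0,3) | p2:(1,0)->(0,0) | p3:(2,4)->(1,4)
Step 5: p0:escaped | p1:(0,3)->(0,2) | p2:(0,0)->(0,1)->EXIT | p3:(1,4)->(0,4)
Step 6: p0:escaped | p1:(0,2)->(0,1)->EXIT | p2:escaped | p3:(0,4)->(0,3)
Step 7: p0:escaped | p1:escaped | p2:escaped | p3:(0,3)->(0,2)
Step 8: p0:escaped | p1:escaped | p2:escaped | p3:(0,2)->(0,1)->EXIT
Exit steps: [1, 6, 5, 8]
First to escape: p0 at step 1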